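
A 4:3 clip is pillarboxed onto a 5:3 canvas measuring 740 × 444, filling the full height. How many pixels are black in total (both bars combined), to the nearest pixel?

65712 pixels

Content width = 444 × 4/3 ≈ 592.0000 px.
740 − 592.0000 = 148.0000 px of bars.
That's 148.0000 × 444 ≈ 65712 black pixels.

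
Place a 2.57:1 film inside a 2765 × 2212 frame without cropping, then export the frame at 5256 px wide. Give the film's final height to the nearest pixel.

2045 px

At 2765×2212 the film is width-limited, so height = 2765 / 2.570 ≈ 1075.88 px.
Resizing to 5256 px wide multiplies everything by 1.9009: 1075.88 → 2045.14 px.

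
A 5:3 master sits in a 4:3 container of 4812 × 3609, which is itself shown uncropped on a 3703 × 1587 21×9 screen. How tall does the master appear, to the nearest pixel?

1270 px

5:3 in 4812×3609: fills the width, so the master is 4812.00 × 2887.20.
4:3 in 3703×1587: fills the height, so the intermediate becomes 2116.00 × 1587.00 — a scale of ×0.4397.
So the master's height is 2887.20 × 0.4397 ≈ 1269.60.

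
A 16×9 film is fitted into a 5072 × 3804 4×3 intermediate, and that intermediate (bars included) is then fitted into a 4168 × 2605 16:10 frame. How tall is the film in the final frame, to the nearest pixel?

1954 px

Inside the 5072×3804 canvas the film is width-limited at 5072.00 × 2853.00.
The 4×3 canvas is height-limited in 4168×2605, giving 3473.33 × 2605.00; scale factor 0.6848.
Applying the same ×0.6848: 2853.00 → 1953.75.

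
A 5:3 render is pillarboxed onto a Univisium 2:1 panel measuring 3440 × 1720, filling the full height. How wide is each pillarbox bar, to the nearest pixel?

Content width = 1720 × 5/3 ≈ 2866.67 px.
3440 − 2866.67 = 573.33 px of bars (286.67 each).

287 px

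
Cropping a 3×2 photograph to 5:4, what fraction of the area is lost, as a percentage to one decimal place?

16.7%

5:4 is narrower than 3×2, so the crop keeps the full height and trims the width.
Fraction kept = (1.250)/(1.500) ≈ 83.33%, so 16.67% is lost.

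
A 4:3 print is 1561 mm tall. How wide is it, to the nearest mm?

Width = 1561 / 3 × 4 = 2081.33.

2081 mm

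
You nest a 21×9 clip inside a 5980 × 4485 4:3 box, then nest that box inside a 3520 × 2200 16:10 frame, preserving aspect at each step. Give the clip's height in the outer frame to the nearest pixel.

21×9 in 5980×4485: fills the width, so the clip is 5980.00 × 2562.86.
4:3 in 3520×2200: fills the height, so the intermediate becomes 2933.33 × 2200.00 — a scale of ×0.4905.
So the clip's height is 2562.86 × 0.4905 ≈ 1257.14.

1257 px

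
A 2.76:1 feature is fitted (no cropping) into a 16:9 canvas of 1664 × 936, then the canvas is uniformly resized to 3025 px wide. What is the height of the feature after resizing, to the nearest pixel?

1096 px

In the 1664×936 frame the feature fills the width: height = 1664 / 2.760 ≈ 602.90 px.
Scaling 1664 → 3025 is ×1.8179, so the height becomes 602.90 × 1.8179 ≈ 1096.01 px.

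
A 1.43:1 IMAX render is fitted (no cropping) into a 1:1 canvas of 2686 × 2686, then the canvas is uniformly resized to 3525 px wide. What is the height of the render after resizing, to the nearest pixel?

2465 px

Fitted into 2686×2686, the render spans the width; its height is 2686 / 1.430 ≈ 1878.32 px.
The frame scales by 3525/2686 = 1.3124; 1878.32 × 1.3124 ≈ 2465.03 px.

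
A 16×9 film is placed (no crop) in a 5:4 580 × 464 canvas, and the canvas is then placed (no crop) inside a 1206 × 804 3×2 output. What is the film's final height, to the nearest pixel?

565 px

First fit — 16×9 into 580×464 spans the width: 580.00 × 326.25.
The 5:4 canvas is height-limited in 1206×804, giving 1005.00 × 804.00; scale factor 1.7328.
The film scales with it: height 326.25 × 1.7328 ≈ 565.31.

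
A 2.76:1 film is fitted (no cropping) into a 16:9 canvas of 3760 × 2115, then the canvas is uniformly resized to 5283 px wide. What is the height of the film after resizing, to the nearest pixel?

1914 px

Fitted into 3760×2115, the film spans the width; its height is 3760 / 2.760 ≈ 1362.32 px.
The frame scales by 5283/3760 = 1.4051; 1362.32 × 1.4051 ≈ 1914.13 px.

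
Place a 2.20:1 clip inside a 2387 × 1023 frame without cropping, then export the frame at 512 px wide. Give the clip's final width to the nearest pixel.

Fitted into 2387×1023, the clip spans the height; its width is 1023 × 2.200 ≈ 2250.60 px.
Scaling 2387 → 512 is ×0.2145, so the width becomes 2250.60 × 0.2145 ≈ 482.74 px.

483 px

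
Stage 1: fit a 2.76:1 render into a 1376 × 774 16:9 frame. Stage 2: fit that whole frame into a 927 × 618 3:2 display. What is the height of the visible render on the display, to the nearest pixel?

336 px

First fit — 2.76:1 into 1376×774 spans the width: 1376.00 × 498.55.
16:9 in 927×618: fills the width, so the intermediate becomes 927.00 × 521.44 — a scale of ×0.6737.
Applying the same ×0.6737: 498.55 → 335.87.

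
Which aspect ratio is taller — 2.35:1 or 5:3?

5:3

2.35 and 5:3 = 1.667; 2.35 > 1.667. The smaller width-to-height ratio is the taller frame.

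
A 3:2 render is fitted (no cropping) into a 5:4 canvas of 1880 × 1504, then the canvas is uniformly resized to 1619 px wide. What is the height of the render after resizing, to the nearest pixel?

1079 px

Fitted into 1880×1504, the render spans the width; its height is 1880 × 2/3 ≈ 1253.33 px.
Resizing to 1619 px wide multiplies everything by 0.8612: 1253.33 → 1079.33 px.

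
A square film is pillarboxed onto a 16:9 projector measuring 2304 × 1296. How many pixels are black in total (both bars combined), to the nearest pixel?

1306368 pixels

square is narrower than 16:9, so it spans the full height.
The film is 1296 × 1/1 ≈ 1296.0000 px wide.
2304 − 1296.0000 = 1008.0000 px of bars.
Across the 1296-px span: 1008.0000 × 1296 ≈ 1306368 px.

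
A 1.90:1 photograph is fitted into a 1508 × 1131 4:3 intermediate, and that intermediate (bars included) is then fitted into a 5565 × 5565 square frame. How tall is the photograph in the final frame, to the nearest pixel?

Inside the 1508×1131 canvas the photograph is width-limited at 1508.00 × 793.68.
The 4:3 canvas is width-limited in 5565×5565, giving 5565.00 × 4173.75; scale factor 3.6903.
So the photograph's height is 793.68 × 3.6903 ≈ 2928.95.

2929 px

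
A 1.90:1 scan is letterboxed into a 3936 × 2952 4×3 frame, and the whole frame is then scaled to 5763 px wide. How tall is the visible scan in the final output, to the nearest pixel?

Fitted into 3936×2952, the scan spans the width; its height is 3936 / 1.900 ≈ 2071.58 px.
Scaling 3936 → 5763 is ×1.4642, so the height becomes 2071.58 × 1.4642 ≈ 3033.16 px.

3033 px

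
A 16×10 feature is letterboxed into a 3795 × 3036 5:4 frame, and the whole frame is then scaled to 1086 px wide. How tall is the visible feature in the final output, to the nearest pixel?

At 3795×3036 the feature is width-limited, so height = 3795 × 10/16 ≈ 2371.88 px.
The frame scales by 1086/3795 = 0.2862; 2371.88 × 0.2862 ≈ 678.75 px.

679 px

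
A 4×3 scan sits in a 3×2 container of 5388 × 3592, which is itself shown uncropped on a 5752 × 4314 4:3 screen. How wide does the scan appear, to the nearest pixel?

Inside the 5388×3592 canvas the scan is height-limited at 4789.33 × 3592.00.
3×2 in 5752×4314: fills the width, so the intermediate becomes 5752.00 × 3834.67 — a scale of ×1.0676.
So the scan's width is 4789.33 × 1.0676 ≈ 5112.89.

5113 px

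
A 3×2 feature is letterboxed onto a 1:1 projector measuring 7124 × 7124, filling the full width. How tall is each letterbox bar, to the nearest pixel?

The feature is 7124 × 2/3 ≈ 4749.33 px tall.
Leftover height: 7124 − 4749.33 = 2374.67 px → 1187.33 each side.

1187 px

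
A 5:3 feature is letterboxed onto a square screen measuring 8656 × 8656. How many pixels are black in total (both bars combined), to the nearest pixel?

5:3 (1.667) > square (1.000), so the feature fills the width.
Content height = 8656 × 3/5 ≈ 5193.6000 px.
8656 − 5193.6000 = 3462.4000 px of bars.
Bar area = 3462.4000 × 8656 ≈ 29970534 px.

29970534 pixels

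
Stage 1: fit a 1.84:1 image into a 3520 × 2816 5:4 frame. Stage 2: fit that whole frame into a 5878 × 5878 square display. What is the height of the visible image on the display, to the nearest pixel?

First fit — 1.84:1 into 3520×2816 spans the width: 3520.00 × 1913.04.
The 5:4 canvas is width-limited in 5878×5878, giving 5878.00 × 4702.40; scale factor 1.6699.
The image scales with it: height 1913.04 × 1.6699 ≈ 3194.57.

3195 px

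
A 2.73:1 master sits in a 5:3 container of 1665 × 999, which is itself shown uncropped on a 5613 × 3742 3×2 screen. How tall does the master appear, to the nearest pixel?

First fit — 2.73:1 into 1665×999 spans the width: 1665.00 × 609.89.
Second fit — the 5:3 canvas into 5613×3742 spans the width: 5613.00 × 3367.80 (×3.3712 from 1665×999).
So the master's height is 609.89 × 3.3712 ≈ 2056.04.

2056 px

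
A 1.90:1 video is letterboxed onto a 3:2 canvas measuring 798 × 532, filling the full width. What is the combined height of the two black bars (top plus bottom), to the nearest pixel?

Content height = 798 / 1.900 ≈ 420.00 px.
532 − 420.00 = 112.00 px of bars.

112 px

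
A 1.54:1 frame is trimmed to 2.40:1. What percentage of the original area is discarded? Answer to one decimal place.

35.8%

The width stays; only height is cut (since 2.40:1 is wider than 1.54:1).
Area ratio = (1.540)/(2.400) = 64.17%; the remaining 35.83% is cropped out.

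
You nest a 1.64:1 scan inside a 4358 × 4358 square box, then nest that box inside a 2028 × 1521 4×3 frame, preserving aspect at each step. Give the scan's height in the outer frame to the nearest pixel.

927 px

Inside the 4358×4358 canvas the scan is width-limited at 4358.00 × 2657.32.
Second fit — the square canvas into 2028×1521 spans the height: 1521.00 × 1521.00 (×0.3490 from 4358×4358).
The scan scales with it: height 2657.32 × 0.3490 ≈ 927.44.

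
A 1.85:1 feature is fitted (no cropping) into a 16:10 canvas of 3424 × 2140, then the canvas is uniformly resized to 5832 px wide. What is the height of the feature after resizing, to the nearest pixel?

3152 px

Fitted into 3424×2140, the feature spans the width; its height is 3424 / 1.850 ≈ 1850.81 px.
Resizing to 5832 px wide multiplies everything by 1.7033: 1850.81 → 3152.43 px.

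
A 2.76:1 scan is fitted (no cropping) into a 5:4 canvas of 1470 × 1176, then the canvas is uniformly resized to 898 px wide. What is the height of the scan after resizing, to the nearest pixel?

325 px

At 1470×1176 the scan is width-limited, so height = 1470 / 2.760 ≈ 532.61 px.
Scaling 1470 → 898 is ×0.6109, so the height becomes 532.61 × 0.6109 ≈ 325.36 px.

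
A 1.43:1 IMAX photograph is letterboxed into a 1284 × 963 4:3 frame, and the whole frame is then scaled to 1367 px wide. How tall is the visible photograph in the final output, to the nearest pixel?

In the 1284×963 frame the photograph fills the width: height = 1284 / 1.430 ≈ 897.90 px.
The frame scales by 1367/1284 = 1.0646; 897.90 × 1.0646 ≈ 955.94 px.

956 px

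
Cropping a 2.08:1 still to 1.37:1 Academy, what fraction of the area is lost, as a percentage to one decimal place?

34.1%

The height stays; only width is cut (since 1.37:1 Academy is narrower than 2.08:1).
Fraction kept = (1.370)/(2.080) ≈ 65.87%, so 34.13% is lost.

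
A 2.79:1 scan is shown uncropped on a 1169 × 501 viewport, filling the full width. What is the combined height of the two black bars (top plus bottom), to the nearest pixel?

82 px

The scan is 1169 / 2.790 ≈ 419.00 px tall.
501 − 419.00 = 82.00 px of bars.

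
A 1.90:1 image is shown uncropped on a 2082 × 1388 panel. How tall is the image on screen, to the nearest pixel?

1096 px

1.90:1 (1.900) > 3:2 (1.500), so the image fills the width.
Content height = 2082 / 1.900 ≈ 1095.79 px.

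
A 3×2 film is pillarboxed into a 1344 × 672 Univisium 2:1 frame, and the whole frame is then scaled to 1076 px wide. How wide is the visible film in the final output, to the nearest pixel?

In the 1344×672 frame the film fills the height: width = 672 × 3/2 ≈ 1008.00 px.
Scaling 1344 → 1076 is ×0.8006, so the width becomes 1008.00 × 0.8006 ≈ 807.00 px.

807 px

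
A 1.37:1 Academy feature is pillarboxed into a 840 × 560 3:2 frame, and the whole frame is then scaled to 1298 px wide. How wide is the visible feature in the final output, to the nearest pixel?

1186 px

At 840×560 the feature is height-limited, so width = 560 × 1.370 ≈ 767.20 px.
The frame scales by 1298/840 = 1.5452; 767.20 × 1.5452 ≈ 1185.51 px.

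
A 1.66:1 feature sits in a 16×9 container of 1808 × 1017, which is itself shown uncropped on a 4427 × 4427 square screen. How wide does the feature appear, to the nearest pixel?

Inside the 1808×1017 canvas the feature is height-limited at 1688.22 × 1017.00.
Second fit — the 16×9 canvas into 4427×4427 spans the width: 4427.00 × 2490.19 (×2.4486 from 1808×1017).
So the feature's width is 1688.22 × 2.4486 ≈ 4133.71.

4134 px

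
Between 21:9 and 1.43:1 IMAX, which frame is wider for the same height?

21:9 = 2.333 and 1.43; 2.333 > 1.43.

21:9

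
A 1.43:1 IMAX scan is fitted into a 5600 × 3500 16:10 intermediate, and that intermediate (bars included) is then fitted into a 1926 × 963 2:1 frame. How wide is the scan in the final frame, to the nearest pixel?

1377 px

First fit — 1.43:1 IMAX into 5600×3500 spans the height: 5005.00 × 3500.00.
16:10 in 1926×963: fills the height, so the intermediate becomes 1540.80 × 963.00 — a scale of ×0.2751.
Applying the same ×0.2751: 5005.00 → 1377.09.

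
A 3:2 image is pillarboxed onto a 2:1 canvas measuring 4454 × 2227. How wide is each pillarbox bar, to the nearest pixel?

3:2 (1.500) < 2:1 (2.000), so the image fills the height.
That makes the image 3340.50 px wide (2227 × 3/2).
Black = 4454 − 3340.50 = 1113.50 px, or 556.75 per bar.

557 px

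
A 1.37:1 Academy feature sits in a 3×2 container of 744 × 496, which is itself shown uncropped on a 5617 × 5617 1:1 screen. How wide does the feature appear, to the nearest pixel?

1.37:1 Academy in 744×496: fills the height, so the feature is 679.52 × 496.00.
Second fit — the 3×2 canvas into 5617×5617 spans the width: 5617.00 × 3744.67 (×7.5497 from 744×496).
So the feature's width is 679.52 × 7.5497 ≈ 5130.19.

5130 px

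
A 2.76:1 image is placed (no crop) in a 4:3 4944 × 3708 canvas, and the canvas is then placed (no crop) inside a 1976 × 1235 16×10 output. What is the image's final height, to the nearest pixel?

First fit — 2.76:1 into 4944×3708 spans the width: 4944.00 × 1791.30.
4:3 in 1976×1235: fills the height, so the intermediate becomes 1646.67 × 1235.00 — a scale of ×0.3331.
So the image's height is 1791.30 × 0.3331 ≈ 596.62.

597 px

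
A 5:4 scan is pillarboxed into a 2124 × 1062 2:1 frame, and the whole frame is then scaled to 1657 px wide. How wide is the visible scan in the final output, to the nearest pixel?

1036 px

Fitted into 2124×1062, the scan spans the height; its width is 1062 × 5/4 ≈ 1327.50 px.
Resizing to 1657 px wide multiplies everything by 0.7801: 1327.50 → 1035.62 px.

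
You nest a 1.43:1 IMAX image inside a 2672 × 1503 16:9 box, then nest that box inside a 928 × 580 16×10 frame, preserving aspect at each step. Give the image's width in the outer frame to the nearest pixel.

1.43:1 IMAX in 2672×1503: fills the height, so the image is 2149.29 × 1503.00.
Second fit — the 16:9 canvas into 928×580 spans the width: 928.00 × 522.00 (×0.3473 from 2672×1503).
The image scales with it: width 2149.29 × 0.3473 ≈ 746.46.

746 px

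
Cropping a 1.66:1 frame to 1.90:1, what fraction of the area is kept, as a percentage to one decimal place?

87.4%

The width stays; only height is cut (since 1.90:1 is wider than 1.66:1).
Fraction kept = (1.660)/(1.900) ≈ 87.37%.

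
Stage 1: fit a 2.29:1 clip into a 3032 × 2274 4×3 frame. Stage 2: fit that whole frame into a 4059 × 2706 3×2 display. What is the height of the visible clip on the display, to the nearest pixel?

1576 px

2.29:1 in 3032×2274: fills the width, so the clip is 3032.00 × 1324.02.
The 4×3 canvas is height-limited in 4059×2706, giving 3608.00 × 2706.00; scale factor 1.1900.
So the clip's height is 1324.02 × 1.1900 ≈ 1575.55.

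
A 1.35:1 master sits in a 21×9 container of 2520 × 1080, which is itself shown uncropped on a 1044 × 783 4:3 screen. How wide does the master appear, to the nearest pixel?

Inside the 2520×1080 canvas the master is height-limited at 1458.00 × 1080.00.
Second fit — the 21×9 canvas into 1044×783 spans the width: 1044.00 × 447.43 (×0.4143 from 2520×1080).
So the master's width is 1458.00 × 0.4143 ≈ 604.03.

604 px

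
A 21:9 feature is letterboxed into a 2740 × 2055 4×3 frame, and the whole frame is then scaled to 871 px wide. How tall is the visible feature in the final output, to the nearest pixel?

373 px

Fitted into 2740×2055, the feature spans the width; its height is 2740 × 9/21 ≈ 1174.29 px.
Scaling 2740 → 871 is ×0.3179, so the height becomes 1174.29 × 0.3179 ≈ 373.29 px.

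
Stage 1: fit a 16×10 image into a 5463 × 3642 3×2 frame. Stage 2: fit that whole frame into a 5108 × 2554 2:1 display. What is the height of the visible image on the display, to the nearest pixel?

Inside the 5463×3642 canvas the image is width-limited at 5463.00 × 3414.38.
Second fit — the 3×2 canvas into 5108×2554 spans the height: 3831.00 × 2554.00 (×0.7013 from 5463×3642).
The image scales with it: height 3414.38 × 0.7013 ≈ 2394.38.

2394 px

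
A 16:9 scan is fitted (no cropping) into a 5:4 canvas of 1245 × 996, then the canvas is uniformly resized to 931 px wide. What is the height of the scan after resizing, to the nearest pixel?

In the 1245×996 frame the scan fills the width: height = 1245 × 9/16 ≈ 700.31 px.
The frame scales by 931/1245 = 0.7478; 700.31 × 0.7478 ≈ 523.69 px.

524 px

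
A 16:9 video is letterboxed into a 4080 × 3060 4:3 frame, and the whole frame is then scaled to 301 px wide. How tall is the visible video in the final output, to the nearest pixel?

At 4080×3060 the video is width-limited, so height = 4080 × 9/16 ≈ 2295.00 px.
Scaling 4080 → 301 is ×0.0738, so the height becomes 2295.00 × 0.0738 ≈ 169.31 px.

169 px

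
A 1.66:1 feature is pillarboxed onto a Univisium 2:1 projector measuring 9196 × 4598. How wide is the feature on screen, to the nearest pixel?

Since 1.660 < 2.000, the feature is height-limited.
Content width = 4598 × 1.660 ≈ 7632.68 px.

7633 px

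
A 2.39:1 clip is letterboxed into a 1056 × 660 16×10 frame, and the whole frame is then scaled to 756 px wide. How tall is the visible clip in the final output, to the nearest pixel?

Fitted into 1056×660, the clip spans the width; its height is 1056 / 2.390 ≈ 441.84 px.
The frame scales by 756/1056 = 0.7159; 441.84 × 0.7159 ≈ 316.32 px.

316 px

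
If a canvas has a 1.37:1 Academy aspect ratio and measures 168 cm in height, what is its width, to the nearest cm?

At 1.37:1 Academy, 168 × 1.370 ≈ 230.16.

230 cm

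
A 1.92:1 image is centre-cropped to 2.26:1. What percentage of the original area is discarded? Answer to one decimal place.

15.0%

The width stays; only height is cut (since 2.26:1 is wider than 1.92:1).
(1.920)/(2.260) ≈ 0.850 of the area survives, leaving 15.04% discarded.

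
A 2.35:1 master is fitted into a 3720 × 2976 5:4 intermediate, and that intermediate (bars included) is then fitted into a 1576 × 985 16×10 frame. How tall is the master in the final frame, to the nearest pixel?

524 px

First fit — 2.35:1 into 3720×2976 spans the width: 3720.00 × 1582.98.
Second fit — the 5:4 canvas into 1576×985 spans the height: 1231.25 × 985.00 (×0.3310 from 3720×2976).
Applying the same ×0.3310: 1582.98 → 523.94.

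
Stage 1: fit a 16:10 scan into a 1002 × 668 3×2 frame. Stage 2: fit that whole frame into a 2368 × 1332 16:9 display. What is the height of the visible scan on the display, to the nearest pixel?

1249 px

16:10 in 1002×668: fills the width, so the scan is 1002.00 × 626.25.
The 3×2 canvas is height-limited in 2368×1332, giving 1998.00 × 1332.00; scale factor 1.9940.
Applying the same ×1.9940: 626.25 → 1248.75.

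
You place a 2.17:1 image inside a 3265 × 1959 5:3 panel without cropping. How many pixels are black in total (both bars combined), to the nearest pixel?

2.17:1 (2.170) > 5:3 (1.667), so the image fills the width.
That makes the image 1504.6083 px tall (3265 / 2.170).
1959 − 1504.6083 = 454.3917 px of bars.
That's 454.3917 × 3265 ≈ 1483589 black pixels.

1483589 pixels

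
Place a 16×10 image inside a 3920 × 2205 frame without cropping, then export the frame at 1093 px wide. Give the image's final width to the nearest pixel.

984 px

At 3920×2205 the image is height-limited, so width = 2205 × 16/10 ≈ 3528.00 px.
Resizing to 1093 px wide multiplies everything by 0.2788: 3528.00 → 983.70 px.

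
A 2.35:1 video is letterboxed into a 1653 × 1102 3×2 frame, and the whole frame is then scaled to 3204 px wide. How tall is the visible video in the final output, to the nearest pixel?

1363 px

In the 1653×1102 frame the video fills the width: height = 1653 / 2.350 ≈ 703.40 px.
The frame scales by 3204/1653 = 1.9383; 703.40 × 1.9383 ≈ 1363.40 px.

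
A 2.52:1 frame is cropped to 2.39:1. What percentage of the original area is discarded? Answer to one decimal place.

2.39:1 is narrower than 2.52:1, so the crop keeps the full height and trims the width.
Fraction kept = (2.390)/(2.520) ≈ 94.84%, so 5.16% is lost.

5.2%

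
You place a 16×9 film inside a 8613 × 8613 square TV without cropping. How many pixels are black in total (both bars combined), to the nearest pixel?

16×9 is wider than square, so it spans the full width.
Content height = 8613 × 9/16 ≈ 4844.8125 px.
Black = 8613 − 4844.8125 = 3768.1875 px.
That's 3768.1875 × 8613 ≈ 32455399 black pixels.

32455399 pixels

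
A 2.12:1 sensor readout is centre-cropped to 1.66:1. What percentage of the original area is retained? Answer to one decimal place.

78.3%

Going from 2.12:1 to 1.66:1 means cutting width while keeping height.
Area ratio = (1.660)/(2.120) = 78.30% retained.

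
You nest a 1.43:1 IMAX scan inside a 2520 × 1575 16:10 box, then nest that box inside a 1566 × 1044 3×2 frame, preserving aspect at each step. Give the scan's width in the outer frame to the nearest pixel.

Inside the 2520×1575 canvas the scan is height-limited at 2252.25 × 1575.00.
16:10 in 1566×1044: fills the width, so the intermediate becomes 1566.00 × 978.75 — a scale of ×0.6214.
The scan scales with it: width 2252.25 × 0.6214 ≈ 1399.61.

1400 px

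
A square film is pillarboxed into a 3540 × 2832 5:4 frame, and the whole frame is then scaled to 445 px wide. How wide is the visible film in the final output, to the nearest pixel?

In the 3540×2832 frame the film fills the height: width = 2832 × 1/1 ≈ 2832.00 px.
Scaling 3540 → 445 is ×0.1257, so the width becomes 2832.00 × 0.1257 ≈ 356.00 px.

356 px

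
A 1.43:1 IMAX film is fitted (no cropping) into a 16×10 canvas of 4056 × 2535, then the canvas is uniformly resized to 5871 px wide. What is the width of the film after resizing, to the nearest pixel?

5247 px

In the 4056×2535 frame the film fills the height: width = 2535 × 1.430 ≈ 3625.05 px.
Resizing to 5871 px wide multiplies everything by 1.4475: 3625.05 → 5247.21 px.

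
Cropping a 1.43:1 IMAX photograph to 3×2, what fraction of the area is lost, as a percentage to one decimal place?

4.7%

Going from 1.43:1 IMAX to 3×2 means cutting height while keeping width.
Fraction kept = (1.430)/(1.500) ≈ 95.33%, so 4.67% is lost.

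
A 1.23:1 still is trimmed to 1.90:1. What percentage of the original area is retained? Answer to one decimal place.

The width stays; only height is cut (since 1.90:1 is wider than 1.23:1).
(1.230)/(1.900) ≈ 0.647 of the area survives.

64.7%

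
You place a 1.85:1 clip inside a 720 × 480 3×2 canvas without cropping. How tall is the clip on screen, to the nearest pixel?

1.85:1 is wider than 3×2, so it spans the full width.
The clip is 720 / 1.850 ≈ 389.19 px tall.

389 px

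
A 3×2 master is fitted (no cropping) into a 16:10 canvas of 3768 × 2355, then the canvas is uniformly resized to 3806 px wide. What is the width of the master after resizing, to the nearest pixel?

3568 px

At 3768×2355 the master is height-limited, so width = 2355 × 3/2 ≈ 3532.50 px.
Scaling 3768 → 3806 is ×1.0101, so the width becomes 3532.50 × 1.0101 ≈ 3568.12 px.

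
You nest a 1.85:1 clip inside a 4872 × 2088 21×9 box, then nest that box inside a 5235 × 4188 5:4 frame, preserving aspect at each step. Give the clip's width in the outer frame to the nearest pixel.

Inside the 4872×2088 canvas the clip is height-limited at 3862.80 × 2088.00.
Second fit — the 21×9 canvas into 5235×4188 spans the width: 5235.00 × 2243.57 (×1.0745 from 4872×2088).
So the clip's width is 3862.80 × 1.0745 ≈ 4150.61.

4151 px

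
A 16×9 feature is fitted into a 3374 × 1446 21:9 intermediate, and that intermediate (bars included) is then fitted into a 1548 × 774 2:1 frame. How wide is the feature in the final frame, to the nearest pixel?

1179 px

First fit — 16×9 into 3374×1446 spans the height: 2570.67 × 1446.00.
Second fit — the 21:9 canvas into 1548×774 spans the width: 1548.00 × 663.43 (×0.4588 from 3374×1446).
The feature scales with it: width 2570.67 × 0.4588 ≈ 1179.43.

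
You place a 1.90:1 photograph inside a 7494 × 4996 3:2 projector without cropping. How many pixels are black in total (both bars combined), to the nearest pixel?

Since 1.900 > 1.500, the photograph is width-limited.
Content height = 7494 / 1.900 ≈ 3944.2105 px.
Leftover height: 4996 − 3944.2105 = 1051.7895 px.
Across the 7494-px span: 1051.7895 × 7494 ≈ 7882110 px.

7882110 pixels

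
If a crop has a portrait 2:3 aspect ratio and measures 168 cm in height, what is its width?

168 × 2/3 = 112.

112 cm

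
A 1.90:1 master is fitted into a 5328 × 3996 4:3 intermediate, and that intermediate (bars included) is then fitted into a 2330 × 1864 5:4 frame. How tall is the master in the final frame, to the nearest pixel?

1.90:1 in 5328×3996: fills the width, so the master is 5328.00 × 2804.21.
4:3 in 2330×1864: fills the width, so the intermediate becomes 2330.00 × 1747.50 — a scale of ×0.4373.
Applying the same ×0.4373: 2804.21 → 1226.32.

1226 px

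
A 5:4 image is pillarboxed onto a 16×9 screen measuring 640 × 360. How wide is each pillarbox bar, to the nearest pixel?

Since 1.250 < 1.778, the image is height-limited.
The image is 360 × 5/4 ≈ 450.00 px wide.
Black = 640 − 450.00 = 190.00 px, or 95.00 per bar.

95 px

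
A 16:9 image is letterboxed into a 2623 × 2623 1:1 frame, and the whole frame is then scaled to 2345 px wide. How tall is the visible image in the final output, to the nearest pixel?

1319 px

In the 2623×2623 frame the image fills the width: height = 2623 × 9/16 ≈ 1475.44 px.
The frame scales by 2345/2623 = 0.8940; 1475.44 × 0.8940 ≈ 1319.06 px.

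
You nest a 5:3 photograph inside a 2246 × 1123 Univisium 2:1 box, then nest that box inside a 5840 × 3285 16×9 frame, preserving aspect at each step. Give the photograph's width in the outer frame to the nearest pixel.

4867 px

First fit — 5:3 into 2246×1123 spans the height: 1871.67 × 1123.00.
The Univisium 2:1 canvas is width-limited in 5840×3285, giving 5840.00 × 2920.00; scale factor 2.6002.
So the photograph's width is 1871.67 × 2.6002 ≈ 4866.67.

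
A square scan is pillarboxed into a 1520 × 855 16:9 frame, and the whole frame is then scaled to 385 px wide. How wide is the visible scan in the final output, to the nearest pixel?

In the 1520×855 frame the scan fills the height: width = 855 × 1/1 ≈ 855.00 px.
Scaling 1520 → 385 is ×0.2533, so the width becomes 855.00 × 0.2533 ≈ 216.56 px.

217 px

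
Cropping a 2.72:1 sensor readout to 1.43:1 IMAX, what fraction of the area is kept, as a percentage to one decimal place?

52.6%

1.43:1 IMAX is narrower than 2.72:1, so the crop keeps the full height and trims the width.
Fraction kept = (1.430)/(2.720) ≈ 52.57%.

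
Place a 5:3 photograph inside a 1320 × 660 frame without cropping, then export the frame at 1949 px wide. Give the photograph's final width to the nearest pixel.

1624 px

In the 1320×660 frame the photograph fills the height: width = 660 × 5/3 ≈ 1100.00 px.
Resizing to 1949 px wide multiplies everything by 1.4765: 1100.00 → 1624.17 px.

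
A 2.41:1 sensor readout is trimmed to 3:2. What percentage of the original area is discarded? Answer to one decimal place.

37.8%

3:2 is narrower than 2.41:1, so the crop keeps the full height and trims the width.
Area ratio = (1.500)/(2.410) = 62.24%; the remaining 37.76% is cropped out.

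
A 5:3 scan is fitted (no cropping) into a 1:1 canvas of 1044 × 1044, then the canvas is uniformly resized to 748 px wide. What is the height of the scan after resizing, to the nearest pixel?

In the 1044×1044 frame the scan fills the width: height = 1044 × 3/5 ≈ 626.40 px.
Resizing to 748 px wide multiplies everything by 0.7165: 626.40 → 448.80 px.

449 px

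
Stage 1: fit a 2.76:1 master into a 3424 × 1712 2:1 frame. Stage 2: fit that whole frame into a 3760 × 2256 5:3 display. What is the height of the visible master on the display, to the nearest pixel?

1362 px

First fit — 2.76:1 into 3424×1712 spans the width: 3424.00 × 1240.58.
The 2:1 canvas is width-limited in 3760×2256, giving 3760.00 × 1880.00; scale factor 1.0981.
So the master's height is 1240.58 × 1.0981 ≈ 1362.32.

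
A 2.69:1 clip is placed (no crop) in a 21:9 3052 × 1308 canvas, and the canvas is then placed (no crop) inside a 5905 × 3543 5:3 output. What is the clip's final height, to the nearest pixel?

Inside the 3052×1308 canvas the clip is width-limited at 3052.00 × 1134.57.
The 21:9 canvas is width-limited in 5905×3543, giving 5905.00 × 2530.71; scale factor 1.9348.
Applying the same ×1.9348: 1134.57 → 2195.17.

2195 px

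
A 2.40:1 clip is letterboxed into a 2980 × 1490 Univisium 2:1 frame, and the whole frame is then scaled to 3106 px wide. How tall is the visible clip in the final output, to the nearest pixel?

In the 2980×1490 frame the clip fills the width: height = 2980 / 2.400 ≈ 1241.67 px.
Scaling 2980 → 3106 is ×1.0423, so the height becomes 1241.67 × 1.0423 ≈ 1294.17 px.

1294 px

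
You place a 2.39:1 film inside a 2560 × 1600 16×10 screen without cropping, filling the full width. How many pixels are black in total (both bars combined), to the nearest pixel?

1353908 pixels

The film is 2560 / 2.390 ≈ 1071.1297 px tall.
Leftover height: 1600 − 1071.1297 = 528.8703 px.
That's 528.8703 × 2560 ≈ 1353908 black pixels.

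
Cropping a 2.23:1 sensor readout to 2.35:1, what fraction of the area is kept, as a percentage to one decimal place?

94.9%

2.35:1 is wider than 2.23:1, so the crop keeps the full width and trims the height.
Fraction kept = (2.230)/(2.350) ≈ 94.89%.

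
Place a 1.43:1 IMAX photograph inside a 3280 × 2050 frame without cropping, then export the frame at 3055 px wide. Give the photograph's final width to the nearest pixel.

In the 3280×2050 frame the photograph fills the height: width = 2050 × 1.430 ≈ 2931.50 px.
Scaling 3280 → 3055 is ×0.9314, so the width becomes 2931.50 × 0.9314 ≈ 2730.41 px.

2730 px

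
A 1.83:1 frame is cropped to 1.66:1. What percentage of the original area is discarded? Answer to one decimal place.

9.3%

Going from 1.83:1 to 1.66:1 means cutting width while keeping height.
Area ratio = (1.660)/(1.830) = 90.71%; the remaining 9.29% is cropped out.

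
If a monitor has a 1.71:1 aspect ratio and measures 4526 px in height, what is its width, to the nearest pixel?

Width = 4526 × 1.710 = 7739.46.

7739 px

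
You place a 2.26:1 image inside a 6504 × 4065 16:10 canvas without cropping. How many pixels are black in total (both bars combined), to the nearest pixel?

7721054 pixels

2.26:1 (2.260) > 16:10 (1.600), so the image fills the width.
That makes the image 2877.8761 px tall (6504 / 2.260).
4065 − 2877.8761 = 1187.1239 px of bars.
Across the 6504-px span: 1187.1239 × 6504 ≈ 7721054 px.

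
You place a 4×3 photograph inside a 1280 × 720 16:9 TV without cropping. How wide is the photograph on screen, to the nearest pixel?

960 px

Since 1.333 < 1.778, the photograph is height-limited.
Content width = 720 × 4/3 ≈ 960.00 px.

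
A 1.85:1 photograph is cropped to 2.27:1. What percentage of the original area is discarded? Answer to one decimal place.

Going from 1.85:1 to 2.27:1 means cutting height while keeping width.
(1.850)/(2.270) ≈ 0.815 of the area survives, leaving 18.50% discarded.

18.5%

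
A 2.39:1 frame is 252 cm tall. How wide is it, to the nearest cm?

602 cm

At 2.39:1, 252 × 2.390 ≈ 602.28.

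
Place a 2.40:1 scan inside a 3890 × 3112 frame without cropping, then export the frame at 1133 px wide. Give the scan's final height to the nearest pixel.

472 px

At 3890×3112 the scan is width-limited, so height = 3890 / 2.400 ≈ 1620.83 px.
The frame scales by 1133/3890 = 0.2913; 1620.83 × 0.2913 ≈ 472.08 px.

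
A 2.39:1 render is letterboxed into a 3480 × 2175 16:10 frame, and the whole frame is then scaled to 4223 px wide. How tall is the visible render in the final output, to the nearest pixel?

In the 3480×2175 frame the render fills the width: height = 3480 / 2.390 ≈ 1456.07 px.
Scaling 3480 → 4223 is ×1.2135, so the height becomes 1456.07 × 1.2135 ≈ 1766.95 px.

1767 px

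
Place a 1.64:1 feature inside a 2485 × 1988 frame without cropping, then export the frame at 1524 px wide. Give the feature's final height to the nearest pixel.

929 px

Fitted into 2485×1988, the feature spans the width; its height is 2485 / 1.640 ≈ 1515.24 px.
Scaling 2485 → 1524 is ×0.6133, so the height becomes 1515.24 × 0.6133 ≈ 929.27 px.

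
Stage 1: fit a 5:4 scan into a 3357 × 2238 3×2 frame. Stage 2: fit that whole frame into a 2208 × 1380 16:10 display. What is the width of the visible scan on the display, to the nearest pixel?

First fit — 5:4 into 3357×2238 spans the height: 2797.50 × 2238.00.
Second fit — the 3×2 canvas into 2208×1380 spans the height: 2070.00 × 1380.00 (×0.6166 from 3357×2238).
So the scan's width is 2797.50 × 0.6166 ≈ 1725.00.

1725 px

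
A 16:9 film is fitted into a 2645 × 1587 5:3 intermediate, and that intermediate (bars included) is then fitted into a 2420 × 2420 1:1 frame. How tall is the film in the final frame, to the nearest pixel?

16:9 in 2645×1587: fills the width, so the film is 2645.00 × 1487.81.
Second fit — the 5:3 canvas into 2420×2420 spans the width: 2420.00 × 1452.00 (×0.9149 from 2645×1587).
The film scales with it: height 1487.81 × 0.9149 ≈ 1361.25.

1361 px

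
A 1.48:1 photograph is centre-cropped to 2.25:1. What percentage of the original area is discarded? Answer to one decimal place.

34.2%

The width stays; only height is cut (since 2.25:1 is wider than 1.48:1).
Fraction kept = (1.480)/(2.250) ≈ 65.78%, so 34.22% is lost.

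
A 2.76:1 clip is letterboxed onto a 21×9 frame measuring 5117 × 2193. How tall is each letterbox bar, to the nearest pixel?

170 px

Since 2.760 > 2.333, the clip is width-limited.
Content height = 5117 / 2.760 ≈ 1853.99 px.
Leftover height: 2193 − 1853.99 = 339.01 px → 169.51 each side.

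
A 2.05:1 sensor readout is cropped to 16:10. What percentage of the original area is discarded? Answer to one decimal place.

The height stays; only width is cut (since 16:10 is narrower than 2.05:1).
Fraction kept = (1.600)/(2.050) ≈ 78.05%, so 21.95% is lost.

22.0%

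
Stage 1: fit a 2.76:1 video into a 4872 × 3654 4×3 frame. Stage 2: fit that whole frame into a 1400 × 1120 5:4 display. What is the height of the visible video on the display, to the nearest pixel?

First fit — 2.76:1 into 4872×3654 spans the width: 4872.00 × 1765.22.
Second fit — the 4×3 canvas into 1400×1120 spans the width: 1400.00 × 1050.00 (×0.2874 from 4872×3654).
Applying the same ×0.2874: 1765.22 → 507.25.

507 px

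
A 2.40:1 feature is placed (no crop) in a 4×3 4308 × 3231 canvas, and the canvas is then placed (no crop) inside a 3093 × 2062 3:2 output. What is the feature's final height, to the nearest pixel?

Inside the 4308×3231 canvas the feature is width-limited at 4308.00 × 1795.00.
The 4×3 canvas is height-limited in 3093×2062, giving 2749.33 × 2062.00; scale factor 0.6382.
Applying the same ×0.6382: 1795.00 → 1145.56.

1146 px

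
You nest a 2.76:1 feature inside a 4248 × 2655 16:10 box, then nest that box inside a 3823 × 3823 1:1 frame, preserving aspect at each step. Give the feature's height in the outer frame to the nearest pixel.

1385 px

Inside the 4248×2655 canvas the feature is width-limited at 4248.00 × 1539.13.
16:10 in 3823×3823: fills the width, so the intermediate becomes 3823.00 × 2389.38 — a scale of ×0.9000.
The feature scales with it: height 1539.13 × 0.9000 ≈ 1385.14.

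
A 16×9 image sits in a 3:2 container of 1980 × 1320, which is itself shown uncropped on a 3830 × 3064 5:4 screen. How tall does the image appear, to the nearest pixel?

First fit — 16×9 into 1980×1320 spans the width: 1980.00 × 1113.75.
3:2 in 3830×3064: fills the width, so the intermediate becomes 3830.00 × 2553.33 — a scale of ×1.9343.
The image scales with it: height 1113.75 × 1.9343 ≈ 2154.38.

2154 px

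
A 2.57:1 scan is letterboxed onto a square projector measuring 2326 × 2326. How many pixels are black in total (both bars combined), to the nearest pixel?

3305110 pixels

Since 2.570 > 1.000, the scan is width-limited.
Content height = 2326 / 2.570 ≈ 905.0584 px.
Leftover height: 2326 − 905.0584 = 1420.9416 px.
Bar area = 1420.9416 × 2326 ≈ 3305110 px.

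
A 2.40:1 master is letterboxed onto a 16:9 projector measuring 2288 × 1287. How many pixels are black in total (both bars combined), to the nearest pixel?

763429 pixels

2.40:1 (2.400) > 16:9 (1.778), so the master fills the width.
That makes the image 953.3333 px tall (2288 / 2.400).
1287 − 953.3333 = 333.6667 px of bars.
Across the 2288-px span: 333.6667 × 2288 ≈ 763429 px.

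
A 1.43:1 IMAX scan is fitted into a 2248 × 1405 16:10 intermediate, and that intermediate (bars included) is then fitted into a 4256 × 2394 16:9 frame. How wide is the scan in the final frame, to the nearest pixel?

First fit — 1.43:1 IMAX into 2248×1405 spans the height: 2009.15 × 1405.00.
16:10 in 4256×2394: fills the height, so the intermediate becomes 3830.40 × 2394.00 — a scale of ×1.7039.
Applying the same ×1.7039: 2009.15 → 3423.42.

3423 px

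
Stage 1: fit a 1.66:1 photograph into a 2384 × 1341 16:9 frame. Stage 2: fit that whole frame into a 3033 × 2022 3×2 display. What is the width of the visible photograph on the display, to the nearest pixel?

First fit — 1.66:1 into 2384×1341 spans the height: 2226.06 × 1341.00.
The 16:9 canvas is width-limited in 3033×2022, giving 3033.00 × 1706.06; scale factor 1.2722.
The photograph scales with it: width 2226.06 × 1.2722 ≈ 2832.06.

2832 px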